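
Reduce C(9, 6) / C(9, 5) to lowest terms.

2/3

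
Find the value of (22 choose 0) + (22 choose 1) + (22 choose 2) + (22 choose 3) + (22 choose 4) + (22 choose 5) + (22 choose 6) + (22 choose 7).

280600

1 + 22 + 231 + 1540 + 7315 + 26334 + 74613 + 170544 = 280600.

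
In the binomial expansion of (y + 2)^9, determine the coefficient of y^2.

4608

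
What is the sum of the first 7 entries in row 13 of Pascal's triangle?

4096

1 + 13 + 78 + 286 + 715 + 1287 + 1716 = 4096.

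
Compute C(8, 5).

56

C(8,5) = C(8,3) by symmetry.
C(8,3) = (8·7·6) / 3! = 336 / 6 = 56.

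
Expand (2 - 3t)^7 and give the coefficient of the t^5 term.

-20412

The general term is C(7,j)·(2)^j·(-3t)^(7-j); the t^5 term has j = 2.
C(7,2) = 21.
Coefficient = C(7,2) · 2^2 · (-3)^5 = 21 · 4 · (-243) = -20412.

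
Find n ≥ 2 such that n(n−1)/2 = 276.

24

n(n−1)/2 = 276 ⇒ n(n−1) = 552. Since 24·23 = 552, n = 24.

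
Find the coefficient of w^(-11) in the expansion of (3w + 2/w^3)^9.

General term: C(9,j)·(3w)^j·(2/w^3)^(9-j), with w-exponent 1j − 3(9−j) = 4j − 27.
Set 4j − 27 = -11: j = 4.
C(9,4) = 126; 3^4 = 81; 2^5 = 32.
Coefficient = 126 · 81 · 32 = 326592.

326592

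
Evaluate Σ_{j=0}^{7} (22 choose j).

280600

1 + 22 + 231 + 1540 + 7315 + 26334 + 74613 + 170544 = 280600.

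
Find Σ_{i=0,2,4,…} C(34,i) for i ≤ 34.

Half of (1+1)^34 + (1−1)^34 gives the even-index sum: 2^33 = 8589934592.

8589934592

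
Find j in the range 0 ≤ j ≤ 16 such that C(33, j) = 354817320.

12

C(33,j) increases on 0 ≤ j ≤ 16. C(33,11) = 193536720 and C(33,12) = 354817320, so j = 12.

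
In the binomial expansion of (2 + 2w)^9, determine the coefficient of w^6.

43008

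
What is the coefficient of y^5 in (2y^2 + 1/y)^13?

General term: C(13,j)·(2y^2)^j·(1/y)^(13-j), with y-exponent 2j − 1(13−j) = 3j − 13.
Set 3j − 13 = 5: j = 6.
C(13,6) = 1716; 2^6 = 64; 1^7 = 1.
Coefficient = 1716 · 64 · 1 = 109824.

109824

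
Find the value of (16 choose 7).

11440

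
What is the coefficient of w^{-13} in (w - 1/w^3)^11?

462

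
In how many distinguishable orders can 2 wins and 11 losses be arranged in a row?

78

Choose positions for the wins: C(13,2) = 78.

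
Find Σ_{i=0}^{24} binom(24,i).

16777216

Setting x = 1 in (1+x)^24 gives Σ C(24,i) = 2^24 = 16777216.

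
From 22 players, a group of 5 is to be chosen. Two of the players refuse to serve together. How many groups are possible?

25194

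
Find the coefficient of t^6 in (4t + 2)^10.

The general term is C(10,j)·(4t)^j·(2)^(10-j); the t^6 term has j = 6.
C(10,6) = 210.
Coefficient = C(10,6) · 4^6 · 2^4 = 210 · 4096 · 16 = 13762560.

13762560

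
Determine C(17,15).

C(17,15) = C(17,2) by symmetry.
C(17,2) = (17·16) / 2! = 272 / 2 = 136.

136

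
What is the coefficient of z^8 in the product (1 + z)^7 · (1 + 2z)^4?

1408

Coefficient of z^8 = Σ_{j} C(7,j)·1^j·C(4,8-j)·2^(8-j) for j from 4 to 7.
= 560 + 672 + 168 + 8 = 1408.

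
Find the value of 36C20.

7307872110

C(36,20) = C(36,16) by symmetry.
C(36,16) = (36·35·34·33·32·31·30·29·28·27·26·25·24·23·22·21) / 16! = 152901072685905223680000 / 20922789888000 = 7307872110.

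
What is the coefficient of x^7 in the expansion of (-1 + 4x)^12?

The general term is C(12,j)·(-1)^j·(4x)^(12-j); the x^7 term has j = 5.
C(12,5) = 792.
Coefficient = C(12,5) · (-1)^5 · 4^7 = 792 · (-1) · 16384 = -12976128.

-12976128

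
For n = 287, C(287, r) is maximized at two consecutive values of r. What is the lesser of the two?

143

For odd n = 287, C(287,r) peaks at r = (n−1)/2 and (n+1)/2; the lesser is 143.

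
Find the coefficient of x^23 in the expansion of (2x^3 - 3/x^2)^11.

253440

General term: C(11,j)·(2x^3)^j·(-3/x^2)^(11-j), with x-exponent 3j − 2(11−j) = 5j − 22.
Set 5j − 22 = 23: j = 9.
C(11,9) = 55; 2^9 = 512; (-3)^2 = 9.
Coefficient = 55 · 512 · 9 = 253440.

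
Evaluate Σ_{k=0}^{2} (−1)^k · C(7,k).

15

The partial alternating sum Σ_{k=0}^{2} (−1)^k C(7,k) = (−1)^2 C(6,2) = 15.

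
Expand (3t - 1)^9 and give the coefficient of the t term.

27

The general term is C(9,j)·(3t)^j·(-1)^(9-j); the t^1 term has j = 1.
C(9,1) = 9.
Coefficient = C(9,1) · 3^1 = 9 · 3 = 27.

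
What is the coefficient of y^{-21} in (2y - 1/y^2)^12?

General term: C(12,j)·(2y)^j·(-1/y^2)^(12-j), with y-exponent 1j − 2(12−j) = 3j − 24.
Set 3j − 24 = -21: j = 1.
C(12,1) = 12; 2^1 = 2; (-1)^11 = -1.
Coefficient = 12 · 2 · (-1) = -24.

-24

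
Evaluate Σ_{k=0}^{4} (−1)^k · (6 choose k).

5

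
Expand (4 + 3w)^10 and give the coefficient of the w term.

7864320

The general term is C(10,j)·(4)^j·(3w)^(10-j); the w^1 term has j = 9.
C(10,9) = 10.
Coefficient = C(10,9) · 4^9 · 3^1 = 10 · 262144 · 3 = 7864320.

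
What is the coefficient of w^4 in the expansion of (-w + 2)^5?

The general term is C(5,j)·(-w)^j·(2)^(5-j); the w^4 term has j = 4.
C(5,4) = 5.
Coefficient = C(5,4) · 2^1 = 5 · 2 = 10.

10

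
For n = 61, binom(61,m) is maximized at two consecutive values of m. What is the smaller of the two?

30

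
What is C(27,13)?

C(27,13) = (27·26·25·24·23·22·21·20·19·18·17·16·15) / 13! = 124903451312640000 / 6227020800 = 20058300.

20058300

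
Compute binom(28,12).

30421755

C(28,12) = (28·27·26·25·24·23·22·21·20·19·18·17) / 12! = 14572069319808000 / 479001600 = 30421755.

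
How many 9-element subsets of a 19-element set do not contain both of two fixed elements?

All 9-subsets: C(19,9) = 92378. Those containing both fixed elements: C(17,7) = 19448.
92378 − 19448 = 72930.

72930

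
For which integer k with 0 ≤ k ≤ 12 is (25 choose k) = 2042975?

C(25,k) increases on 0 ≤ k ≤ 12. C(25,8) = 1081575 and C(25,9) = 2042975, so k = 9.

9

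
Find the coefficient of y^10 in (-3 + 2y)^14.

83026944

The general term is C(14,j)·(-3)^j·(2y)^(14-j); the y^10 term has j = 4.
C(14,4) = 1001.
Coefficient = C(14,4) · (-3)^4 · 2^10 = 1001 · 81 · 1024 = 83026944.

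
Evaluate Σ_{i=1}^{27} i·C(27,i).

Since i·C(27,i) = 27·C(26,i−1), the sum is 27·2^26 = 27·67108864 = 1811939328.

1811939328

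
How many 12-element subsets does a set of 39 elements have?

C(39,12) = (39·38·37·36·35·34·33·32·31·30·29·28) / 12! = 1873278229119897600 / 479001600 = 3910797436.

3910797436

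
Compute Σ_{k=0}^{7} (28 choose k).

1 + 28 + 378 + 3276 + 20475 + 98280 + 376740 + 1184040 = 1683218.

1683218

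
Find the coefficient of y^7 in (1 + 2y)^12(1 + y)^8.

1866280

Coefficient of y^7 = Σ_{j} C(12,j)·2^j·C(8,7-j)·1^(7-j) for j from 0 to 7.
= 8 + 672 + 14784 + 123200 + 443520 + 709632 + 473088 + 101376 = 1866280.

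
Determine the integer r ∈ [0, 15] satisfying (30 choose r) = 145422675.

14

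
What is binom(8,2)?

28

C(8,2) = (8·7) / 2! = 56 / 2 = 28.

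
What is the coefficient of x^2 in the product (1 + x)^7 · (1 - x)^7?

-7

Coefficient of x^2 = Σ_{j} C(7,j)·1^j·C(7,2-j)·(-1)^(2-j) for j from 0 to 2.
= 21 + (-49) + 21 = -7.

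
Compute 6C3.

C(6,3) = (6·5·4) / 3! = 120 / 6 = 20.

20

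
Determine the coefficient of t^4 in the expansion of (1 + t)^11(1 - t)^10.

45

Coefficient of t^4 = Σ_{j} C(11,j)·1^j·C(10,4-j)·(-1)^(4-j) for j from 0 to 4.
= 210 + (-1320) + 2475 + (-1650) + 330 = 45.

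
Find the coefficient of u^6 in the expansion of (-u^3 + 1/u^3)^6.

General term: C(6,j)·(-u^3)^j·(1/u^3)^(6-j), with u-exponent 3j − 3(6−j) = 6j − 18.
Set 6j − 18 = 6: j = 4.
C(6,4) = 15; (-1)^4 = 1; 1^2 = 1.
Coefficient = 15 · 1 · 1 = 15.

15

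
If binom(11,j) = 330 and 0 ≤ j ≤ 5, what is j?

C(11,j) increases on 0 ≤ j ≤ 5. C(11,3) = 165 and C(11,4) = 330, so j = 4.

4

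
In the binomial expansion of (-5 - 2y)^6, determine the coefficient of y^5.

960

The general term is C(6,j)·(-5)^j·(-2y)^(6-j); the y^5 term has j = 1.
C(6,1) = 6.
Coefficient = C(6,1) · (-5)^1 · (-2)^5 = 6 · (-5) · (-32) = 960.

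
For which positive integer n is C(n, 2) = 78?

13

n(n−1)/2 = 78 ⇒ n(n−1) = 156. Since 13·12 = 156, n = 13.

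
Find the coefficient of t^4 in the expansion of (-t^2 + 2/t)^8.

1120

General term: C(8,j)·(-t^2)^j·(2/t)^(8-j), with t-exponent 2j − 1(8−j) = 3j − 8.
Set 3j − 8 = 4: j = 4.
C(8,4) = 70; (-1)^4 = 1; 2^4 = 16.
Coefficient = 70 · 1 · 16 = 1120.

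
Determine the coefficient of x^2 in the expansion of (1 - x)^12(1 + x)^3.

Coefficient of x^2 = Σ_{j} C(12,j)·(-1)^j·C(3,2-j)·1^(2-j) for j from 0 to 2.
= 3 + (-36) + 66 = 33.

33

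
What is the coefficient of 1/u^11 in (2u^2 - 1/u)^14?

General term: C(14,j)·(2u^2)^j·(-1/u)^(14-j), with u-exponent 2j − 1(14−j) = 3j − 14.
Set 3j − 14 = -11: j = 1.
C(14,1) = 14; 2^1 = 2; (-1)^13 = -1.
Coefficient = 14 · 2 · (-1) = -28.

-28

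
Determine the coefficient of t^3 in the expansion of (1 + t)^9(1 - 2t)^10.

24

Coefficient of t^3 = Σ_{j} C(9,j)·1^j·C(10,3-j)·(-2)^(3-j) for j from 0 to 3.
= (-960) + 1620 + (-720) + 84 = 24.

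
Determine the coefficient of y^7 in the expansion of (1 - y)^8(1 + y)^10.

-112

Coefficient of y^7 = Σ_{j} C(8,j)·(-1)^j·C(10,7-j)·1^(7-j) for j from 0 to 7.
= 120 + (-1680) + 7056 + (-11760) + 8400 + (-2520) + 280 + (-8) = -112.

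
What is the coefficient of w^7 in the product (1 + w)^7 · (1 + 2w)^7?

48639

Coefficient of w^7 = Σ_{j} C(7,j)·1^j·C(7,7-j)·2^(7-j) for j from 0 to 7.
= 128 + 3136 + 14112 + 19600 + 9800 + 1764 + 98 + 1 = 48639.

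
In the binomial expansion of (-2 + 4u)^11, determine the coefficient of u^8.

The general term is C(11,j)·(-2)^j·(4u)^(11-j); the u^8 term has j = 3.
C(11,3) = 165.
Coefficient = C(11,3) · (-2)^3 · 4^8 = 165 · (-8) · 65536 = -86507520.

-86507520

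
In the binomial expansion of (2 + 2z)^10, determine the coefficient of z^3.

The general term is C(10,j)·(2)^j·(2z)^(10-j); the z^3 term has j = 7.
C(10,7) = 120.
Coefficient = C(10,7) · 2^7 · 2^3 = 120 · 128 · 8 = 122880.

122880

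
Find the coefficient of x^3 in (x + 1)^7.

35

The general term is C(7,j)·(x)^j·(1)^(7-j); the x^3 term has j = 3.
C(7,3) = 35.
Coefficient = C(7,3) = 35.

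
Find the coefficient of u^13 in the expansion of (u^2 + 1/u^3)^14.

364

General term: C(14,j)·(u^2)^j·(1/u^3)^(14-j), with u-exponent 2j − 3(14−j) = 5j − 42.
Set 5j − 42 = 13: j = 11.
C(14,11) = 364; 1^11 = 1; 1^3 = 1.
Coefficient = 364 · 1 · 1 = 364.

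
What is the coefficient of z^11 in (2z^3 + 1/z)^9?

General term: C(9,j)·(2z^3)^j·(1/z)^(9-j), with z-exponent 3j − 1(9−j) = 4j − 9.
Set 4j − 9 = 11: j = 5.
C(9,5) = 126; 2^5 = 32; 1^4 = 1.
Coefficient = 126 · 32 · 1 = 4032.

4032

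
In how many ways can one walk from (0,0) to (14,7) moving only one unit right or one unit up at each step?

116280

Each path is a sequence of 21 steps with 14 rights: C(21,14) = 116280.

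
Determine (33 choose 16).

C(33,16) = (33·32·31·30·29·28·27·26·25·24·23·22·21·20·19·18) / 16! = 24412776311194951680000 / 20922789888000 = 1166803110.

1166803110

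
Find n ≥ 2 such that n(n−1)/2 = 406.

n(n−1)/2 = 406 ⇒ n(n−1) = 812. Since 29·28 = 812, n = 29.

29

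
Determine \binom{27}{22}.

80730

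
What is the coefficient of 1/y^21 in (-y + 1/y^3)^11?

-165

General term: C(11,j)·(-y)^j·(1/y^3)^(11-j), with y-exponent 1j − 3(11−j) = 4j − 33.
Set 4j − 33 = -21: j = 3.
C(11,3) = 165; (-1)^3 = -1; 1^8 = 1.
Coefficient = 165 · (-1) · 1 = -165.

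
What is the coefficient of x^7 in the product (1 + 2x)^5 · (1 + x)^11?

Coefficient of x^7 = Σ_{j} C(5,j)·2^j·C(11,7-j)·1^(7-j) for j from 0 to 5.
= 330 + 4620 + 18480 + 26400 + 13200 + 1760 = 64790.

64790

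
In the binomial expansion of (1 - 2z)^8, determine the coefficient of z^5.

The general term is C(8,j)·(1)^j·(-2z)^(8-j); the z^5 term has j = 3.
C(8,3) = 56.
Coefficient = C(8,3) · (-2)^5 = 56 · (-32) = -1792.

-1792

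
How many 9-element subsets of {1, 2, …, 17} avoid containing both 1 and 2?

All 9-subsets: C(17,9) = 24310. Those containing both fixed elements: C(15,7) = 6435.
24310 − 6435 = 17875.

17875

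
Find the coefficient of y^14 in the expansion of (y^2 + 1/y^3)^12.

General term: C(12,j)·(y^2)^j·(1/y^3)^(12-j), with y-exponent 2j − 3(12−j) = 5j − 36.
Set 5j − 36 = 14: j = 10.
C(12,10) = 66; 1^10 = 1; 1^2 = 1.
Coefficient = 66 · 1 · 1 = 66.

66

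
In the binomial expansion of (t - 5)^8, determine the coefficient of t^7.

-40

The general term is C(8,j)·(t)^j·(-5)^(8-j); the t^7 term has j = 7.
C(8,7) = 8.
Coefficient = C(8,7) · (-5)^1 = 8 · (-5) = -40.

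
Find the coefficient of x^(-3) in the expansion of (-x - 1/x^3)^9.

-84

General term: C(9,j)·(-x)^j·(-1/x^3)^(9-j), with x-exponent 1j − 3(9−j) = 4j − 27.
Set 4j − 27 = -3: j = 6.
C(9,6) = 84; (-1)^6 = 1; (-1)^3 = -1.
Coefficient = 84 · 1 · (-1) = -84.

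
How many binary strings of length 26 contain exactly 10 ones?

Choose the 10 positions: C(26,10) = 5311735.

5311735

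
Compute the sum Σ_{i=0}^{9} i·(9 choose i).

2304

Since i·C(9,i) = 9·C(8,i−1), the sum is 9·2^8 = 9·256 = 2304.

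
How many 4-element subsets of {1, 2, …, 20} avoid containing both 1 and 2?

All 4-subsets: C(20,4) = 4845. Those containing both fixed elements: C(18,2) = 153.
4845 − 153 = 4692.

4692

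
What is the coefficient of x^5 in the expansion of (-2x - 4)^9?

The general term is C(9,j)·(-2x)^j·(-4)^(9-j); the x^5 term has j = 5.
C(9,5) = 126.
Coefficient = C(9,5) · (-2)^5 · (-4)^4 = 126 · (-32) · 256 = -1032192.

-1032192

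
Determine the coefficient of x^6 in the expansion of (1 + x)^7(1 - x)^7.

-35

Coefficient of x^6 = Σ_{j} C(7,j)·1^j·C(7,6-j)·(-1)^(6-j) for j from 0 to 6.
= 7 + (-147) + 735 + (-1225) + 735 + (-147) + 7 = -35.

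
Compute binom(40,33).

C(40,33) = C(40,7) by symmetry.
C(40,7) = (40·39·38·37·36·35·34) / 7! = 93963542400 / 5040 = 18643560.

18643560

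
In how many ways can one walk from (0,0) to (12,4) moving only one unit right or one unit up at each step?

Each path is a sequence of 16 steps with 12 rights: C(16,12) = 1820.

1820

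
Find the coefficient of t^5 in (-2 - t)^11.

-29568

The general term is C(11,j)·(-2)^j·(-t)^(11-j); the t^5 term has j = 6.
C(11,6) = 462.
Coefficient = C(11,6) · (-2)^6 · (-1)^5 = 462 · 64 · (-1) = -29568.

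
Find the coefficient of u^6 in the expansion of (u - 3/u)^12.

General term: C(12,j)·(u)^j·(-3/u)^(12-j), with u-exponent 1j − 1(12−j) = 2j − 12.
Set 2j − 12 = 6: j = 9.
C(12,9) = 220; 1^9 = 1; (-3)^3 = -27.
Coefficient = 220 · 1 · (-27) = -5940.

-5940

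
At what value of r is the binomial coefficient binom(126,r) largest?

63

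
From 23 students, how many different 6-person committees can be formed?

100947

This is C(23,6) = 100947.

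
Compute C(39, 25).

15084504396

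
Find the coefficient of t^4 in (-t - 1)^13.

-715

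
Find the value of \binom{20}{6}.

38760

C(20,6) = (20·19·18·17·16·15) / 6! = 27907200 / 720 = 38760.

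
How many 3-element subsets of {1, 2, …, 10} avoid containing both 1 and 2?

112

All 3-subsets: C(10,3) = 120. Those containing both fixed elements: C(8,1) = 8.
120 − 8 = 112.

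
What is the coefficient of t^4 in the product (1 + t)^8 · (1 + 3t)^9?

Coefficient of t^4 = Σ_{j} C(8,j)·1^j·C(9,4-j)·3^(4-j) for j from 0 to 4.
= 10206 + 18144 + 9072 + 1512 + 70 = 39004.

39004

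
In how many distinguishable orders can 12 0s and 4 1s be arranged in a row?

1820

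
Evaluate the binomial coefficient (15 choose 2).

105

C(15,2) = (15·14) / 2! = 210 / 2 = 105.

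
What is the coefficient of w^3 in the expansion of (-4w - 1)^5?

-640

The general term is C(5,j)·(-4w)^j·(-1)^(5-j); the w^3 term has j = 3.
C(5,3) = 10.
Coefficient = C(5,3) · (-4)^3 = 10 · (-64) = -640.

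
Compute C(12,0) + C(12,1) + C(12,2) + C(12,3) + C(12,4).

794

1 + 12 + 66 + 220 + 495 = 794.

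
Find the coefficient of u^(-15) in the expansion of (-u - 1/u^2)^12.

General term: C(12,j)·(-u)^j·(-1/u^2)^(12-j), with u-exponent 1j − 2(12−j) = 3j − 24.
Set 3j − 24 = -15: j = 3.
C(12,3) = 220; (-1)^3 = -1; (-1)^9 = -1.
Coefficient = 220 · (-1) · (-1) = 220.

220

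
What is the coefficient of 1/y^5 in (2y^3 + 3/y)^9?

General term: C(9,j)·(2y^3)^j·(3/y)^(9-j), with y-exponent 3j − 1(9−j) = 4j − 9.
Set 4j − 9 = -5: j = 1.
C(9,1) = 9; 2^1 = 2; 3^8 = 6561.
Coefficient = 9 · 2 · 6561 = 118098.

118098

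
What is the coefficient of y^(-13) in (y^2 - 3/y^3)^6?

General term: C(6,j)·(y^2)^j·(-3/y^3)^(6-j), with y-exponent 2j − 3(6−j) = 5j − 18.
Set 5j − 18 = -13: j = 1.
C(6,1) = 6; 1^1 = 1; (-3)^5 = -243.
Coefficient = 6 · 1 · (-243) = -1458.

-1458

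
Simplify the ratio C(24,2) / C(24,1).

23/2

C(n,k+1)/C(n,k) = (n−k)/(k+1) = (24−1)/(1+1) = 23/2.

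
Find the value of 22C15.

170544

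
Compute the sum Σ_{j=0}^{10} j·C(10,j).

Since j·C(10,j) = 10·C(9,j−1), the sum is 10·2^9 = 10·512 = 5120.

5120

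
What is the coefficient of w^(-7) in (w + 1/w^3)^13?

1287

General term: C(13,j)·(w)^j·(1/w^3)^(13-j), with w-exponent 1j − 3(13−j) = 4j − 39.
Set 4j − 39 = -7: j = 8.
C(13,8) = 1287; 1^8 = 1; 1^5 = 1.
Coefficient = 1287 · 1 · 1 = 1287.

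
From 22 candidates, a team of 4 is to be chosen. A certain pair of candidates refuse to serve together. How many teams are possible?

All 4-subsets: C(22,4) = 7315. Those containing both fixed elements: C(20,2) = 190.
7315 − 190 = 7125.

7125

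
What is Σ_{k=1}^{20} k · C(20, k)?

10485760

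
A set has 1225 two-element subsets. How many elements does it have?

n(n−1)/2 = 1225 ⇒ n(n−1) = 2450. Since 50·49 = 2450, n = 50.

50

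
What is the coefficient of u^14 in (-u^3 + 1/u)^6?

General term: C(6,j)·(-u^3)^j·(1/u)^(6-j), with u-exponent 3j − 1(6−j) = 4j − 6.
Set 4j − 6 = 14: j = 5.
C(6,5) = 6; (-1)^5 = -1; 1^1 = 1.
Coefficient = 6 · (-1) · 1 = -6.

-6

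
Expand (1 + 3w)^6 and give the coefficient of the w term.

18

The general term is C(6,j)·(1)^j·(3w)^(6-j); the w^1 term has j = 5.
C(6,5) = 6.
Coefficient = C(6,5) · 3^1 = 6 · 3 = 18.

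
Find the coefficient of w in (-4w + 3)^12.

-8503056

The general term is C(12,j)·(-4w)^j·(3)^(12-j); the w^1 term has j = 1.
C(12,1) = 12.
Coefficient = C(12,1) · (-4)^1 · 3^11 = 12 · (-4) · 177147 = -8503056.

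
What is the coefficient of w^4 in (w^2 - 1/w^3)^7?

General term: C(7,j)·(w^2)^j·(-1/w^3)^(7-j), with w-exponent 2j − 3(7−j) = 5j − 21.
Set 5j − 21 = 4: j = 5.
C(7,5) = 21; 1^5 = 1; (-1)^2 = 1.
Coefficient = 21 · 1 · 1 = 21.

21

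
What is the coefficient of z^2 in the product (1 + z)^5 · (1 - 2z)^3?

-8

Coefficient of z^2 = Σ_{j} C(5,j)·1^j·C(3,2-j)·(-2)^(2-j) for j from 0 to 2.
= 12 + (-30) + 10 = -8.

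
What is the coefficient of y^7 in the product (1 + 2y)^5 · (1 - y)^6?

-150

Coefficient of y^7 = Σ_{j} C(5,j)·2^j·C(6,7-j)·(-1)^(7-j) for j from 1 to 5.
= 10 + (-240) + 1200 + (-1600) + 480 = -150.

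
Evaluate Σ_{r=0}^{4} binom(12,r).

794

1 + 12 + 66 + 220 + 495 = 794.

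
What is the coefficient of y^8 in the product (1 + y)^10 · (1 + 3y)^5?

Coefficient of y^8 = Σ_{j} C(10,j)·1^j·C(5,8-j)·3^(8-j) for j from 3 to 8.
= 29160 + 85050 + 68040 + 18900 + 1800 + 45 = 202995.

202995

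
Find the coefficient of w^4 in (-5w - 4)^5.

The general term is C(5,j)·(-5w)^j·(-4)^(5-j); the w^4 term has j = 4.
C(5,4) = 5.
Coefficient = C(5,4) · (-5)^4 · (-4)^1 = 5 · 625 · (-4) = -12500.

-12500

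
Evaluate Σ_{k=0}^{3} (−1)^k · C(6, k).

-10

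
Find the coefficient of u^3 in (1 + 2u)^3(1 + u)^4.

96

Coefficient of u^3 = Σ_{j} C(3,j)·2^j·C(4,3-j)·1^(3-j) for j from 0 to 3.
= 4 + 36 + 48 + 8 = 96.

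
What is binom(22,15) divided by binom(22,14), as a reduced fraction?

8/15

C(n,k+1)/C(n,k) = (n−k)/(k+1) = (22−14)/(14+1) = 8/15.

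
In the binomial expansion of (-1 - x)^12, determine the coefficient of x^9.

220

The general term is C(12,j)·(-1)^j·(-x)^(12-j); the x^9 term has j = 3.
C(12,3) = 220.
Coefficient = C(12,3) · (-1)^3 · (-1)^9 = 220 · (-1) · (-1) = 220.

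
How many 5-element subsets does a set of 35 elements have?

324632

C(35,5) = (35·34·33·32·31) / 5! = 38955840 / 120 = 324632.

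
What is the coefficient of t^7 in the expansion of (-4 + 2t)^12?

The general term is C(12,j)·(-4)^j·(2t)^(12-j); the t^7 term has j = 5.
C(12,5) = 792.
Coefficient = C(12,5) · (-4)^5 · 2^7 = 792 · (-1024) · 128 = -103809024.

-103809024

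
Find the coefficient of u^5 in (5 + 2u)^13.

16087500000

The general term is C(13,j)·(5)^j·(2u)^(13-j); the u^5 term has j = 8.
C(13,8) = 1287.
Coefficient = C(13,8) · 5^8 · 2^5 = 1287 · 390625 · 32 = 16087500000.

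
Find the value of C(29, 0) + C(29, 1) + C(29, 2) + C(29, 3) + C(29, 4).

27841

1 + 29 + 406 + 3654 + 23751 = 27841.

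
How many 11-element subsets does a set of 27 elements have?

13037895

C(27,11) = (27·26·25·24·23·22·21·20·19·18·17) / 11! = 520431047136000 / 39916800 = 13037895.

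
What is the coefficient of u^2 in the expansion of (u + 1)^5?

The general term is C(5,j)·(u)^j·(1)^(5-j); the u^2 term has j = 2.
C(5,2) = 10.
Coefficient = C(5,2) = 10.

10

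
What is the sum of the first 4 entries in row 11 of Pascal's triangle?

1 + 11 + 55 + 165 = 232.

232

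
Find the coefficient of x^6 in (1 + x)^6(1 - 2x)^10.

Coefficient of x^6 = Σ_{j} C(6,j)·1^j·C(10,6-j)·(-2)^(6-j) for j from 0 to 6.
= 13440 + (-48384) + 50400 + (-19200) + 2700 + (-120) + 1 = -1163.

-1163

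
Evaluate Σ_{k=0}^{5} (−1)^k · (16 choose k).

The partial alternating sum Σ_{k=0}^{5} (−1)^k C(16,k) = (−1)^5 C(15,5) = -3003.

-3003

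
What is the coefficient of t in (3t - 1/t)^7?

-2835

General term: C(7,j)·(3t)^j·(-1/t)^(7-j), with t-exponent 1j − 1(7−j) = 2j − 7.
Set 2j − 7 = 1: j = 4.
C(7,4) = 35; 3^4 = 81; (-1)^3 = -1.
Coefficient = 35 · 81 · (-1) = -2835.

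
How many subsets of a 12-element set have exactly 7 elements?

Choose the 7 positions: C(12,7) = 792.

792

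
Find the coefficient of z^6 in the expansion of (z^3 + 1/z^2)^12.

General term: C(12,j)·(z^3)^j·(1/z^2)^(12-j), with z-exponent 3j − 2(12−j) = 5j − 24.
Set 5j − 24 = 6: j = 6.
C(12,6) = 924; 1^6 = 1; 1^6 = 1.
Coefficient = 924 · 1 · 1 = 924.

924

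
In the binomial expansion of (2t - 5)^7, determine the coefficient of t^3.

175000

The general term is C(7,j)·(2t)^j·(-5)^(7-j); the t^3 term has j = 3.
C(7,3) = 35.
Coefficient = C(7,3) · 2^3 · (-5)^4 = 35 · 8 · 625 = 175000.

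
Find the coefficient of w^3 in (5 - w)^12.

-429687500

The general term is C(12,j)·(5)^j·(-w)^(12-j); the w^3 term has j = 9.
C(12,9) = 220.
Coefficient = C(12,9) · 5^9 · (-1)^3 = 220 · 1953125 · (-1) = -429687500.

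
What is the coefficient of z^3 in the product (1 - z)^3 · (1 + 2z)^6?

Coefficient of z^3 = Σ_{j} C(3,j)·(-1)^j·C(6,3-j)·2^(3-j) for j from 0 to 3.
= 160 + (-180) + 36 + (-1) = 15.

15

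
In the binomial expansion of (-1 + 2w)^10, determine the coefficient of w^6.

13440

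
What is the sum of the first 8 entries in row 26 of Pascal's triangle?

971712

1 + 26 + 325 + 2600 + 14950 + 65780 + 230230 + 657800 = 971712.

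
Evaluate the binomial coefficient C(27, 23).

17550

C(27,23) = C(27,4) by symmetry.
C(27,4) = (27·26·25·24) / 4! = 421200 / 24 = 17550.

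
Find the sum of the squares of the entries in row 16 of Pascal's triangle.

Σ C(16,r)² is the coefficient of x^16 in (1+x)^16(1+x)^16 = (1+x)^32, i.e. C(32,16) = 601080390.

601080390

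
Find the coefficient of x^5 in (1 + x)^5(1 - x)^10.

-1

Coefficient of x^5 = Σ_{j} C(5,j)·1^j·C(10,5-j)·(-1)^(5-j) for j from 0 to 5.
= (-252) + 1050 + (-1200) + 450 + (-50) + 1 = -1.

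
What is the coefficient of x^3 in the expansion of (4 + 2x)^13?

The general term is C(13,j)·(4)^j·(2x)^(13-j); the x^3 term has j = 10.
C(13,10) = 286.
Coefficient = C(13,10) · 4^10 · 2^3 = 286 · 1048576 · 8 = 2399141888.

2399141888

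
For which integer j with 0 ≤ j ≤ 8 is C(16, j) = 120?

C(16,j) increases on 0 ≤ j ≤ 8. C(16,1) = 16 and C(16,2) = 120, so j = 2.

2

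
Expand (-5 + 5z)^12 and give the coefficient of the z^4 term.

120849609375

The general term is C(12,j)·(-5)^j·(5z)^(12-j); the z^4 term has j = 8.
C(12,8) = 495.
Coefficient = C(12,8) · (-5)^8 · 5^4 = 495 · 390625 · 625 = 120849609375.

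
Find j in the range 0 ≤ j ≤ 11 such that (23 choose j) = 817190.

C(23,j) increases on 0 ≤ j ≤ 11. C(23,8) = 490314 and C(23,9) = 817190, so j = 9.

9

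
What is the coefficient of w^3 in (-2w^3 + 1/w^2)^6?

-160

General term: C(6,j)·(-2w^3)^j·(1/w^2)^(6-j), with w-exponent 3j − 2(6−j) = 5j − 12.
Set 5j − 12 = 3: j = 3.
C(6,3) = 20; (-2)^3 = -8; 1^3 = 1.
Coefficient = 20 · (-8) · 1 = -160.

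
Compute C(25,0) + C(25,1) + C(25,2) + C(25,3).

1 + 25 + 300 + 2300 = 2626.

2626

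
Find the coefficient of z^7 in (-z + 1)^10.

The general term is C(10,j)·(-z)^j·(1)^(10-j); the z^7 term has j = 7.
C(10,7) = 120.
Coefficient = C(10,7) · (-1)^7 = 120 · (-1) = -120.

-120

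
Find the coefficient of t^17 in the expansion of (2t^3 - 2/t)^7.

-896

General term: C(7,j)·(2t^3)^j·(-2/t)^(7-j), with t-exponent 3j − 1(7−j) = 4j − 7.
Set 4j − 7 = 17: j = 6.
C(7,6) = 7; 2^6 = 64; (-2)^1 = -2.
Coefficient = 7 · 64 · (-2) = -896.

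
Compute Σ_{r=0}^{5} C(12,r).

1586

1 + 12 + 66 + 220 + 495 + 792 = 1586.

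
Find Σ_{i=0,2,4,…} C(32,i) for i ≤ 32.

2147483648

Half of (1+1)^32 + (1−1)^32 gives the even-index sum: 2^31 = 2147483648.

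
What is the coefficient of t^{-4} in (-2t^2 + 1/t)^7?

-14

General term: C(7,j)·(-2t^2)^j·(1/t)^(7-j), with t-exponent 2j − 1(7−j) = 3j − 7.
Set 3j − 7 = -4: j = 1.
C(7,1) = 7; (-2)^1 = -2; 1^6 = 1.
Coefficient = 7 · (-2) · 1 = -14.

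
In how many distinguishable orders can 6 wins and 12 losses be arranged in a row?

Choose positions for the wins: C(18,6) = 18564.

18564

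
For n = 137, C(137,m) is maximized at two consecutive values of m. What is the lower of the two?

68

For odd n = 137, C(137,m) peaks at m = (n−1)/2 and (n+1)/2; the lower is 68.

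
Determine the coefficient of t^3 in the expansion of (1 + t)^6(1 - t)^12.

Coefficient of t^3 = Σ_{j} C(6,j)·1^j·C(12,3-j)·(-1)^(3-j) for j from 0 to 3.
= (-220) + 396 + (-180) + 20 = 16.

16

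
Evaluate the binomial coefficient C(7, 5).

21

C(7,5) = C(7,2) by symmetry.
C(7,2) = (7·6) / 2! = 42 / 2 = 21.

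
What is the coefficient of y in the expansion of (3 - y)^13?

-6908733

The general term is C(13,j)·(3)^j·(-y)^(13-j); the y^1 term has j = 12.
C(13,12) = 13.
Coefficient = C(13,12) · 3^12 · (-1)^1 = 13 · 531441 · (-1) = -6908733.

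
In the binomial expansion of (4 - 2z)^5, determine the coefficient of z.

-2560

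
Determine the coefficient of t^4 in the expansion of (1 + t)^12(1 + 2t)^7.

Coefficient of t^4 = Σ_{j} C(12,j)·1^j·C(7,4-j)·2^(4-j) for j from 0 to 4.
= 560 + 3360 + 5544 + 3080 + 495 = 13039.

13039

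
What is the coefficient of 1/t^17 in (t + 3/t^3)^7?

5103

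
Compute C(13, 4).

715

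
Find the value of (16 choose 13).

C(16,13) = C(16,3) by symmetry.
C(16,3) = (16·15·14) / 3! = 3360 / 6 = 560.

560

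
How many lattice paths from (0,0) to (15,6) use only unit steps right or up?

Each path is a sequence of 21 steps with 15 rights: C(21,15) = 54264.

54264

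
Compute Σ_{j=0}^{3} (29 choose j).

4090

1 + 29 + 406 + 3654 = 4090.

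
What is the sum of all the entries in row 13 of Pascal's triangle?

Setting x = 1 in (1+x)^13 gives Σ C(13,j) = 2^13 = 8192.

8192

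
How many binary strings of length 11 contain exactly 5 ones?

Choose the 5 positions: C(11,5) = 462.

462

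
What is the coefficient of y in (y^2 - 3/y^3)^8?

-1512

General term: C(8,j)·(y^2)^j·(-3/y^3)^(8-j), with y-exponent 2j − 3(8−j) = 5j − 24.
Set 5j − 24 = 1: j = 5.
C(8,5) = 56; 1^5 = 1; (-3)^3 = -27.
Coefficient = 56 · 1 · (-27) = -1512.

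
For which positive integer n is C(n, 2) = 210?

21

n(n−1)/2 = 210 ⇒ n(n−1) = 420. Since 21·20 = 420, n = 21.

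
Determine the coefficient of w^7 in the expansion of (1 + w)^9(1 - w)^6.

Coefficient of w^7 = Σ_{j} C(9,j)·1^j·C(6,7-j)·(-1)^(7-j) for j from 1 to 7.
= 9 + (-216) + 1260 + (-2520) + 1890 + (-504) + 36 = -45.

-45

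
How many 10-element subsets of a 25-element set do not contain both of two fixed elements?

2778446

All 10-subsets: C(25,10) = 3268760. Those containing both fixed elements: C(23,8) = 490314.
3268760 − 490314 = 2778446.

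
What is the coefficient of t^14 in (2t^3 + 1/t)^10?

13440

General term: C(10,j)·(2t^3)^j·(1/t)^(10-j), with t-exponent 3j − 1(10−j) = 4j − 10.
Set 4j − 10 = 14: j = 6.
C(10,6) = 210; 2^6 = 64; 1^4 = 1.
Coefficient = 210 · 64 · 1 = 13440.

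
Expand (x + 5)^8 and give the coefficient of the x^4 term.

The general term is C(8,j)·(x)^j·(5)^(8-j); the x^4 term has j = 4.
C(8,4) = 70.
Coefficient = C(8,4) · 5^4 = 70 · 625 = 43750.

43750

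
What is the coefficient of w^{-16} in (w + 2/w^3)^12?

General term: C(12,j)·(w)^j·(2/w^3)^(12-j), with w-exponent 1j − 3(12−j) = 4j − 36.
Set 4j − 36 = -16: j = 5.
C(12,5) = 792; 1^5 = 1; 2^7 = 128.
Coefficient = 792 · 1 · 128 = 101376.

101376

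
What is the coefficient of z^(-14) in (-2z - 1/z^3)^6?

General term: C(6,j)·(-2z)^j·(-1/z^3)^(6-j), with z-exponent 1j − 3(6−j) = 4j − 18.
Set 4j − 18 = -14: j = 1.
C(6,1) = 6; (-2)^1 = -2; (-1)^5 = -1.
Coefficient = 6 · (-2) · (-1) = 12.

12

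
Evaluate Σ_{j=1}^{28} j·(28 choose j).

Differentiating (1+x)^28 and setting x=1: Σ j·C(28,j) = 28·2^27 = 3758096384.

3758096384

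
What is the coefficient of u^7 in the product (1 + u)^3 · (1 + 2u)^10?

83232

Coefficient of u^7 = Σ_{j} C(3,j)·1^j·C(10,7-j)·2^(7-j) for j from 0 to 3.
= 15360 + 40320 + 24192 + 3360 = 83232.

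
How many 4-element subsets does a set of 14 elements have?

1001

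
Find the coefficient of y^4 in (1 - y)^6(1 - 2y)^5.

Coefficient of y^4 = Σ_{j} C(6,j)·(-1)^j·C(5,4-j)·(-2)^(4-j) for j from 0 to 4.
= 80 + 480 + 600 + 200 + 15 = 1375.

1375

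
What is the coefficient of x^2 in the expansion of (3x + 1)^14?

The general term is C(14,j)·(3x)^j·(1)^(14-j); the x^2 term has j = 2.
C(14,2) = 91.
Coefficient = C(14,2) · 3^2 = 91 · 9 = 819.

819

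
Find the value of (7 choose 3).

35

C(7,3) = (7·6·5) / 3! = 210 / 6 = 35.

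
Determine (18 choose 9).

C(18,9) = (18·17·16·15·14·13·12·11·10) / 9! = 17643225600 / 362880 = 48620.

48620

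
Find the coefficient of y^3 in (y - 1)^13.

286

The general term is C(13,j)·(y)^j·(-1)^(13-j); the y^3 term has j = 3.
C(13,3) = 286.
Coefficient = C(13,3) = 286.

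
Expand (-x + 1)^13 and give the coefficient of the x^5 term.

The general term is C(13,j)·(-x)^j·(1)^(13-j); the x^5 term has j = 5.
C(13,5) = 1287.
Coefficient = C(13,5) · (-1)^5 = 1287 · (-1) = -1287.

-1287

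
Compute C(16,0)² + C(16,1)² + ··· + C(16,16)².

By Vandermonde's identity, Σ C(16,j)² = C(32,16) = 601080390.

601080390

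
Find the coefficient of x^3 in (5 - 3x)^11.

-1740234375

The general term is C(11,j)·(5)^j·(-3x)^(11-j); the x^3 term has j = 8.
C(11,8) = 165.
Coefficient = C(11,8) · 5^8 · (-3)^3 = 165 · 390625 · (-27) = -1740234375.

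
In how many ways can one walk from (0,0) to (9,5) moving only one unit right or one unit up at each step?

2002

Each path is a sequence of 14 steps with 9 rights: C(14,9) = 2002.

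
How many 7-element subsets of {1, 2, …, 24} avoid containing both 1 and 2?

319770

All 7-subsets: C(24,7) = 346104. Those containing both fixed elements: C(22,5) = 26334.
346104 − 26334 = 319770.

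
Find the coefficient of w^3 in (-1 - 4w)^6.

1280

The general term is C(6,j)·(-1)^j·(-4w)^(6-j); the w^3 term has j = 3.
C(6,3) = 20.
Coefficient = C(6,3) · (-1)^3 · (-4)^3 = 20 · (-1) · (-64) = 1280.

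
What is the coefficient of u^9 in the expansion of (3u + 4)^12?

277136640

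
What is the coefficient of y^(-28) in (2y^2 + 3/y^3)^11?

General term: C(11,j)·(2y^2)^j·(3/y^3)^(11-j), with y-exponent 2j − 3(11−j) = 5j − 33.
Set 5j − 33 = -28: j = 1.
C(11,1) = 11; 2^1 = 2; 3^10 = 59049.
Coefficient = 11 · 2 · 59049 = 1299078.

1299078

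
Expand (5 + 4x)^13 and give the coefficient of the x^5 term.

514800000000

The general term is C(13,j)·(5)^j·(4x)^(13-j); the x^5 term has j = 8.
C(13,8) = 1287.
Coefficient = C(13,8) · 5^8 · 4^5 = 1287 · 390625 · 1024 = 514800000000.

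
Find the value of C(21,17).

5985

C(21,17) = C(21,4) by symmetry.
C(21,4) = (21·20·19·18) / 4! = 143640 / 24 = 5985.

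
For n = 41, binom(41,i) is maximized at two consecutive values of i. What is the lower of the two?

20

For odd n = 41, C(41,i) peaks at i = (n−1)/2 and (n+1)/2; the lower is 20.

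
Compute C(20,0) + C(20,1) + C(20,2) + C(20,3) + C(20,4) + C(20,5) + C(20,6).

1 + 20 + 190 + 1140 + 4845 + 15504 + 38760 = 60460.

60460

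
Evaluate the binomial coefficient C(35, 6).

C(35,6) = (35·34·33·32·31·30) / 6! = 1168675200 / 720 = 1623160.

1623160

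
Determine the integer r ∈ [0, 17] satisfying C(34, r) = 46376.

C(34,r) increases on 0 ≤ r ≤ 17. C(34,3) = 5984 and C(34,4) = 46376, so r = 4.

4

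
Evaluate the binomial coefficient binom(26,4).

14950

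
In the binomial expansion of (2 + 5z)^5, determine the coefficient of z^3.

5000

The general term is C(5,j)·(2)^j·(5z)^(5-j); the z^3 term has j = 2.
C(5,2) = 10.
Coefficient = C(5,2) · 2^2 · 5^3 = 10 · 4 · 125 = 5000.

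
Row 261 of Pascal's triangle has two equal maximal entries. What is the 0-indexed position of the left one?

For odd n = 261, C(261,j) peaks at j = (n−1)/2 and (n+1)/2; the lesser is 130.

130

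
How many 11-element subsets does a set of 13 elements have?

78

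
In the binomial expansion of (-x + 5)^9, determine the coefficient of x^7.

The general term is C(9,j)·(-x)^j·(5)^(9-j); the x^7 term has j = 7.
C(9,7) = 36.
Coefficient = C(9,7) · (-1)^7 · 5^2 = 36 · (-1) · 25 = -900.

-900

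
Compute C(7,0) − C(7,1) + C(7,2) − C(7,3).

The partial alternating sum Σ_{k=0}^{3} (−1)^k C(7,k) = (−1)^3 C(6,3) = -20.

-20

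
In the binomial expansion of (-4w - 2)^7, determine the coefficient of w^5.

-86016

The general term is C(7,j)·(-4w)^j·(-2)^(7-j); the w^5 term has j = 5.
C(7,5) = 21.
Coefficient = C(7,5) · (-4)^5 · (-2)^2 = 21 · (-1024) · 4 = -86016.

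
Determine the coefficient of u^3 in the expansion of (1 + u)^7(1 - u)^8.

7

Coefficient of u^3 = Σ_{j} C(7,j)·1^j·C(8,3-j)·(-1)^(3-j) for j from 0 to 3.
= (-56) + 196 + (-168) + 35 = 7.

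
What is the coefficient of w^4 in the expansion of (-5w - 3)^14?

36942530625

The general term is C(14,j)·(-5w)^j·(-3)^(14-j); the w^4 term has j = 4.
C(14,4) = 1001.
Coefficient = C(14,4) · (-5)^4 · (-3)^10 = 1001 · 625 · 59049 = 36942530625.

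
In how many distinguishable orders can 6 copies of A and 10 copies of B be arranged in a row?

Choose positions for the A's: C(16,6) = 8008.

8008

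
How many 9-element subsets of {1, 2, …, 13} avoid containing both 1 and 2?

All 9-subsets: C(13,9) = 715. Those containing both fixed elements: C(11,7) = 330.
715 − 330 = 385.

385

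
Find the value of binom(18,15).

816

C(18,15) = C(18,3) by symmetry.
C(18,3) = (18·17·16) / 3! = 4896 / 6 = 816.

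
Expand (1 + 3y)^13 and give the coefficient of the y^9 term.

14073345

The general term is C(13,j)·(1)^j·(3y)^(13-j); the y^9 term has j = 4.
C(13,4) = 715.
Coefficient = C(13,4) · 3^9 = 715 · 19683 = 14073345.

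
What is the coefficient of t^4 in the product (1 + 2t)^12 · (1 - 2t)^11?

Coefficient of t^4 = Σ_{j} C(12,j)·2^j·C(11,4-j)·(-2)^(4-j) for j from 0 to 4.
= 5280 + (-31680) + 58080 + (-38720) + 7920 = 880.

880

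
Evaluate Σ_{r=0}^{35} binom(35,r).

34359738368

Setting x = 1 in (1+x)^35 gives Σ C(35,r) = 2^35 = 34359738368.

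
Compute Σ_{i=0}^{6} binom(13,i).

4096

1 + 13 + 78 + 286 + 715 + 1287 + 1716 = 4096.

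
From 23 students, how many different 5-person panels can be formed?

33649

This is C(23,5) = 33649.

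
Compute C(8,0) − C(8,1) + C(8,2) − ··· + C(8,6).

The partial alternating sum Σ_{k=0}^{6} (−1)^k C(8,k) = (−1)^6 C(7,6) = 7.

7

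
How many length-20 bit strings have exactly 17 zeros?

Choose the 17 positions: C(20,17) = 1140.

1140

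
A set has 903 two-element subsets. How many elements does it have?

43

n(n−1)/2 = 903 ⇒ n(n−1) = 1806. Since 43·42 = 1806, n = 43.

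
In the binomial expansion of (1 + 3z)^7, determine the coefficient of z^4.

The general term is C(7,j)·(1)^j·(3z)^(7-j); the z^4 term has j = 3.
C(7,3) = 35.
Coefficient = C(7,3) · 3^4 = 35 · 81 = 2835.

2835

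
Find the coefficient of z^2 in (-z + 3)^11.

The general term is C(11,j)·(-z)^j·(3)^(11-j); the z^2 term has j = 2.
C(11,2) = 55.
Coefficient = C(11,2) · 3^9 = 55 · 19683 = 1082565.

1082565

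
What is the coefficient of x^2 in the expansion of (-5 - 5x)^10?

The general term is C(10,j)·(-5)^j·(-5x)^(10-j); the x^2 term has j = 8.
C(10,8) = 45.
Coefficient = C(10,8) · (-5)^8 · (-5)^2 = 45 · 390625 · 25 = 439453125.

439453125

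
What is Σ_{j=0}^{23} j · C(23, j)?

Differentiating (1+x)^23 and setting x=1: Σ j·C(23,j) = 23·2^22 = 96468992.

96468992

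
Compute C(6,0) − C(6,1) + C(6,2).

The partial alternating sum Σ_{k=0}^{2} (−1)^k C(6,k) = (−1)^2 C(5,2) = 10.

10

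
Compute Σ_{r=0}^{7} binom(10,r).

1 + 10 + 45 + 120 + 210 + 252 + 210 + 120 = 968.

968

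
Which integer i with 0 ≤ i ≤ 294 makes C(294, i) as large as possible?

C(294,i) is maximized at i = 294/2 = 147.

147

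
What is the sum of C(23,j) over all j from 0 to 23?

8388608

The entries of row 23 sum to 2^23 = 8388608.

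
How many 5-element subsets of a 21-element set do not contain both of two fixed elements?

All 5-subsets: C(21,5) = 20349. Those containing both fixed elements: C(19,3) = 969.
20349 − 969 = 19380.

19380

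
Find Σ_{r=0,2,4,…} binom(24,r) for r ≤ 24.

Half of (1+1)^24 + (1−1)^24 gives the even-index sum: 2^23 = 8388608.

8388608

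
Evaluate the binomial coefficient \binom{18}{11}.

31824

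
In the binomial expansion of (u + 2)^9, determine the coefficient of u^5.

The general term is C(9,j)·(u)^j·(2)^(9-j); the u^5 term has j = 5.
C(9,5) = 126.
Coefficient = C(9,5) · 2^4 = 126 · 16 = 2016.

2016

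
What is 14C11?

364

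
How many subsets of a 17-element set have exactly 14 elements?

680

Choose the 14 positions: C(17,14) = 680.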